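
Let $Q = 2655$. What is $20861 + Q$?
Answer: $23516$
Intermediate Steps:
$20861 + Q = 20861 + 2655 = 23516$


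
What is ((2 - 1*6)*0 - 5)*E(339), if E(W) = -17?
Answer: 85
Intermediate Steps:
((2 - 1*6)*0 - 5)*E(339) = ((2 - 1*6)*0 - 5)*(-17) = ((2 - 6)*0 - 5)*(-17) = (-4*0 - 5)*(-17) = (0 - 5)*(-17) = -5*(-17) = 85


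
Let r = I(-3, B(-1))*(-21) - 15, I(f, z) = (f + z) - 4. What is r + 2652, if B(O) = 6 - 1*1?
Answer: 2679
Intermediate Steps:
B(O) = 5 (B(O) = 6 - 1 = 5)
I(f, z) = -4 + f + z
r = 27 (r = (-4 - 3 + 5)*(-21) - 15 = -2*(-21) - 15 = 42 - 15 = 27)
r + 2652 = 27 + 2652 = 2679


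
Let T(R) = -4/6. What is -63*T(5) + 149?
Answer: 191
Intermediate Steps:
T(R) = -2/3 (T(R) = -4*1/6 = -2/3)
-63*T(5) + 149 = -63*(-2/3) + 149 = 42 + 149 = 191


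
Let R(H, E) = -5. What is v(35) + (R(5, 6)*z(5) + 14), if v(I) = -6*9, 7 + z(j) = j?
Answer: -30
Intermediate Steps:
z(j) = -7 + j
v(I) = -54
v(35) + (R(5, 6)*z(5) + 14) = -54 + (-5*(-7 + 5) + 14) = -54 + (-5*(-2) + 14) = -54 + (10 + 14) = -54 + 24 = -30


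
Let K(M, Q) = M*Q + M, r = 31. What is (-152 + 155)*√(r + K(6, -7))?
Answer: 3*I*√5 ≈ 6.7082*I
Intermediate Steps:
K(M, Q) = M + M*Q
(-152 + 155)*√(r + K(6, -7)) = (-152 + 155)*√(31 + 6*(1 - 7)) = 3*√(31 + 6*(-6)) = 3*√(31 - 36) = 3*√(-5) = 3*(I*√5) = 3*I*√5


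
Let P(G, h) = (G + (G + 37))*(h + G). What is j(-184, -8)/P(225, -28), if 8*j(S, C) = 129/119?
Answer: 129/91333928 ≈ 1.4124e-6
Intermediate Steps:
j(S, C) = 129/952 (j(S, C) = (129/119)/8 = (129*(1/119))/8 = (⅛)*(129/119) = 129/952)
P(G, h) = (37 + 2*G)*(G + h) (P(G, h) = (G + (37 + G))*(G + h) = (37 + 2*G)*(G + h))
j(-184, -8)/P(225, -28) = 129/(952*(2*225² + 37*225 + 37*(-28) + 2*225*(-28))) = 129/(952*(2*50625 + 8325 - 1036 - 12600)) = 129/(952*(101250 + 8325 - 1036 - 12600)) = (129/952)/95939 = (129/952)*(1/95939) = 129/91333928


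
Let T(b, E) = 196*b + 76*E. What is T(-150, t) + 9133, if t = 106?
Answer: -12211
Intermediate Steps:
T(b, E) = 76*E + 196*b
T(-150, t) + 9133 = (76*106 + 196*(-150)) + 9133 = (8056 - 29400) + 9133 = -21344 + 9133 = -12211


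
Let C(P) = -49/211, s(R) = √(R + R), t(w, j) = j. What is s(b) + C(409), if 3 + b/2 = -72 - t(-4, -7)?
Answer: -49/211 + 4*I*√17 ≈ -0.23223 + 16.492*I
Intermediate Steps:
b = -136 (b = -6 + 2*(-72 - 1*(-7)) = -6 + 2*(-72 + 7) = -6 + 2*(-65) = -6 - 130 = -136)
s(R) = √2*√R (s(R) = √(2*R) = √2*√R)
C(P) = -49/211 (C(P) = -49*1/211 = -49/211)
s(b) + C(409) = √2*√(-136) - 49/211 = √2*(2*I*√34) - 49/211 = 4*I*√17 - 49/211 = -49/211 + 4*I*√17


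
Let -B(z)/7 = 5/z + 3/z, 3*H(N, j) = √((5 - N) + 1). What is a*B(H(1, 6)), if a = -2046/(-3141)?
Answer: -38192*√5/1745 ≈ -48.940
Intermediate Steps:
H(N, j) = √(6 - N)/3 (H(N, j) = √((5 - N) + 1)/3 = √(6 - N)/3)
B(z) = -56/z (B(z) = -7*(5/z + 3/z) = -56/z)
a = 682/1047 (a = -2046*(-1/3141) = 682/1047 ≈ 0.65139)
a*B(H(1, 6)) = 682*(-56*3/√(6 - 1*1))/1047 = 682*(-56*3/√(6 - 1))/1047 = 682*(-56*3*√5/5)/1047 = 682*(-168*√5/5)/1047 = -38192*√5/1745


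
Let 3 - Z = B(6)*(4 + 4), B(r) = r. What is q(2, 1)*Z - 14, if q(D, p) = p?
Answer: -59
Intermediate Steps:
Z = -45 (Z = 3 - 6*(4 + 4) = 3 - 6*8 = 3 - 1*48 = 3 - 48 = -45)
q(2, 1)*Z - 14 = 1*(-45) - 14 = -45 - 14 = -59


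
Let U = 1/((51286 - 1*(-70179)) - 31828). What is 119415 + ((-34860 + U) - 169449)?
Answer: -7609643477/89637 ≈ -84894.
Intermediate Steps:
U = 1/89637 (U = 1/((51286 + 70179) - 31828) = 1/(121465 - 31828) = 1/89637 ≈ 1.1156e-5)
119415 + ((-34860 + U) - 169449) = 119415 + ((-34860 + 1/89637) - 169449) = 119415 + (-3124745819/89637 - 169449) = 119415 - 18313645832/89637 = -7609643477/89637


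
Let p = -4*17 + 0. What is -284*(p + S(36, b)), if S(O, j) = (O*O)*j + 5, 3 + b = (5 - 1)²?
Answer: -4766940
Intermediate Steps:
b = 13 (b = -3 + (5 - 1)² = -3 + 4² = -3 + 16 = 13)
p = -68 (p = -68 + 0 = -68)
S(O, j) = 5 + j*O² (S(O, j) = O²*j + 5 = j*O² + 5 = 5 + j*O²)
-284*(p + S(36, b)) = -284*(-68 + (5 + 13*36²)) = -284*(-68 + (5 + 13*1296)) = -284*(-68 + (5 + 16848)) = -284*(-68 + 16853) = -284*16785 = -4766940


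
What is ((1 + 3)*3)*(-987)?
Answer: -11844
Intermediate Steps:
((1 + 3)*3)*(-987) = (4*3)*(-987) = 12*(-987) = -11844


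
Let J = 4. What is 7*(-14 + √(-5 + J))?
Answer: -98 + 7*I ≈ -98.0 + 7.0*I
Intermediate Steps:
7*(-14 + √(-5 + J)) = 7*(-14 + √(-5 + 4)) = 7*(-14 + √(-1)) = 7*(-14 + I) = -98 + 7*I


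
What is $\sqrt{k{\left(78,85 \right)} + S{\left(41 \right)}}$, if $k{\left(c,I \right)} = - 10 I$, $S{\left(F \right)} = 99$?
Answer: $i \sqrt{751} \approx 27.404 i$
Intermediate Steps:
$\sqrt{k{\left(78,85 \right)} + S{\left(41 \right)}} = \sqrt{\left(-10\right) 85 + 99} = \sqrt{-850 + 99} = \sqrt{-751} = i \sqrt{751}$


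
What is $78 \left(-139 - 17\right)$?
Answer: $-12168$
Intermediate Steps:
$78 \left(-139 - 17\right) = 78 \left(-156\right) = -12168$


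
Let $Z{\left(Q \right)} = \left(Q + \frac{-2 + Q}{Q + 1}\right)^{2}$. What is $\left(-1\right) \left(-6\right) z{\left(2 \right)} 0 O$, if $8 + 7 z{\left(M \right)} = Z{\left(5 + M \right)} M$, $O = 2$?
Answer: $0$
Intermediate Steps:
$Z{\left(Q \right)} = \left(Q + \frac{-2 + Q}{1 + Q}\right)^{2}$
$z{\left(M \right)} = - \frac{8}{7} + \frac{M \left(8 + \left(5 + M\right)^{2} + 2 M\right)^{2}}{7 \left(6 + M\right)^{2}}$ ($z{\left(M \right)} = - \frac{8}{7} + \frac{\frac{\left(-2 + \left(5 + M\right)^{2} + 2 \left(5 + M\right)\right)^{2}}{\left(1 + \left(5 + M\right)\right)^{2}} M}{7} = - \frac{8}{7} + \frac{\frac{\left(-2 + \left(5 + M\right)^{2} + \left(10 + 2 M\right)\right)^{2}}{\left(6 + M\right)^{2}} M}{7} = - \frac{8}{7} + \frac{\frac{\left(8 + \left(5 + M\right)^{2} + 2 M\right)^{2}}{\left(6 + M\right)^{2}} M}{7} = - \frac{8}{7} + \frac{M \frac{1}{\left(6 + M\right)^{2}} \left(8 + \left(5 + M\right)^{2} + 2 M\right)^{2}}{7} = - \frac{8}{7} + \frac{M \left(8 + \left(5 + M\right)^{2} + 2 M\right)^{2}}{7 \left(6 + M\right)^{2}}$)
$\left(-1\right) \left(-6\right) z{\left(2 \right)} 0 O = \left(-1\right) \left(-6\right) \left(- \frac{8}{7} + \frac{1}{7} \cdot 2 \frac{1}{\left(6 + 2\right)^{2}} \left(8 + \left(5 + 2\right)^{2} + 2 \cdot 2\right)^{2}\right) 0 \cdot 2 = 6 \left(- \frac{8}{7} + \frac{1}{7} \cdot 2 \cdot \frac{1}{64} \left(8 + 7^{2} + 4\right)^{2}\right) 0 = 6 \left(- \frac{8}{7} + \frac{1}{7} \cdot 2 \cdot \frac{1}{64} \left(8 + 49 + 4\right)^{2}\right) 0 = 6 \left(- \frac{8}{7} + \frac{1}{7} \cdot 2 \cdot \frac{1}{64} \cdot 61^{2}\right) 0 = 6 \left(- \frac{8}{7} + \frac{1}{7} \cdot 2 \cdot \frac{1}{64} \cdot 3721\right) 0 = 6 \left(- \frac{8}{7} + \frac{3721}{224}\right) 0 = 6 \cdot \frac{495}{32} \cdot 0 = \frac{1485}{16} \cdot 0 = 0$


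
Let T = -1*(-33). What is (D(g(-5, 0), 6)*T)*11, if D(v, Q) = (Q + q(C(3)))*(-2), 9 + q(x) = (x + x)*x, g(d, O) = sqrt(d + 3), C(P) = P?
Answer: -10890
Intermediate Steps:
T = 33
g(d, O) = sqrt(3 + d)
q(x) = -9 + 2*x**2 (q(x) = -9 + (x + x)*x = -9 + (2*x)*x = -9 + 2*x**2)
D(v, Q) = -18 - 2*Q (D(v, Q) = (Q + (-9 + 2*3**2))*(-2) = (Q + (-9 + 2*9))*(-2) = (Q + (-9 + 18))*(-2) = (Q + 9)*(-2) = (9 + Q)*(-2) = -18 - 2*Q)
(D(g(-5, 0), 6)*T)*11 = ((-18 - 2*6)*33)*11 = ((-18 - 12)*33)*11 = -30*33*11 = -990*11 = -10890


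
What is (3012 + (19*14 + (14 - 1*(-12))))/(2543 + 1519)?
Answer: 1652/2031 ≈ 0.81339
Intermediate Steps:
(3012 + (19*14 + (14 - 1*(-12))))/(2543 + 1519) = (3012 + (266 + (14 + 12)))/4062 = (3012 + (266 + 26))*(1/4062) = (3012 + 292)*(1/4062) = 3304*(1/4062) = 1652/2031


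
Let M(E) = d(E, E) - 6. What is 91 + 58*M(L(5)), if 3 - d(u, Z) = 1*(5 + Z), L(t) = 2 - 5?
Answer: -199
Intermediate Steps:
L(t) = -3
d(u, Z) = -2 - Z (d(u, Z) = 3 - (5 + Z) = 3 + (-5 - Z) = -2 - Z)
M(E) = -8 - E (M(E) = (-2 - E) - 6 = -8 - E)
91 + 58*M(L(5)) = 91 + 58*(-8 - 1*(-3)) = 91 + 58*(-8 + 3) = 91 + 58*(-5) = 91 - 290 = -199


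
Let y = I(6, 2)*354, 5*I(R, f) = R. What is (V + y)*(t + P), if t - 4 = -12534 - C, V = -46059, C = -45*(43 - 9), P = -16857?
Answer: 6356159547/5 ≈ 1.2712e+9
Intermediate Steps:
C = -1530 (C = -45*34 = -1530)
t = -11000 (t = 4 + (-12534 - 1*(-1530)) = 4 + (-12534 + 1530) = 4 - 11004 = -11000)
I(R, f) = R/5
y = 2124/5 (y = ((⅕)*6)*354 = (6/5)*354 = 2124/5 ≈ 424.80)
(V + y)*(t + P) = (-46059 + 2124/5)*(-11000 - 16857) = -228171/5*(-27857) = 6356159547/5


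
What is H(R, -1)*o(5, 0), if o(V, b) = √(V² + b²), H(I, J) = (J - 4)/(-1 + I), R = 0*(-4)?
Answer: 25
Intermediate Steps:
R = 0
H(I, J) = (-4 + J)/(-1 + I)
H(R, -1)*o(5, 0) = ((-4 - 1)/(-1 + 0))*√(5² + 0²) = (-5/(-1))*√(25 + 0) = (-1*(-5))*√25 = 5*5 = 25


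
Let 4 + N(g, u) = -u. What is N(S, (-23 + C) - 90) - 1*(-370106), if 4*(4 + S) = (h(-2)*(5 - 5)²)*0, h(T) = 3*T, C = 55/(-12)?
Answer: 4442635/12 ≈ 3.7022e+5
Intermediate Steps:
C = -55/12 (C = 55*(-1/12) = -55/12 ≈ -4.5833)
S = -4 (S = -4 + (((3*(-2))*(5 - 5)²)*0)/4 = -4 + (-6*0²*0)/4 = -4 + (-6*0*0)/4 = -4 + (0*0)/4 = -4 + (¼)*0 = -4 + 0 = -4)
N(g, u) = -4 - u
N(S, (-23 + C) - 90) - 1*(-370106) = (-4 - ((-23 - 55/12) - 90)) - 1*(-370106) = (-4 - (-331/12 - 90)) + 370106 = (-4 - 1*(-1411/12)) + 370106 = (-4 + 1411/12) + 370106 = 1363/12 + 370106 = 4442635/12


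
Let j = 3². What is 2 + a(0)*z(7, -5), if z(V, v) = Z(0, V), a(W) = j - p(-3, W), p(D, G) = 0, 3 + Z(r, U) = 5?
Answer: 20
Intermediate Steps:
Z(r, U) = 2 (Z(r, U) = -3 + 5 = 2)
j = 9
a(W) = 9 (a(W) = 9 - 1*0 = 9 + 0 = 9)
z(V, v) = 2
2 + a(0)*z(7, -5) = 2 + 9*2 = 2 + 18 = 20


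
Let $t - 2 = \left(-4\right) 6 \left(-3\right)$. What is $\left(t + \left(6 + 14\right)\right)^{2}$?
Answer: $8836$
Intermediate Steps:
$t = 74$ ($t = 2 + \left(-4\right) 6 \left(-3\right) = 2 - -72 = 2 + 72 = 74$)
$\left(t + \left(6 + 14\right)\right)^{2} = \left(74 + \left(6 + 14\right)\right)^{2} = \left(74 + 20\right)^{2} = 94^{2} = 8836$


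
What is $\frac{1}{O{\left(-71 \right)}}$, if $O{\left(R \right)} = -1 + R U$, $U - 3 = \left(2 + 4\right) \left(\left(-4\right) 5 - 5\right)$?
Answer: $\frac{1}{10436} \approx 9.5822 \cdot 10^{-5}$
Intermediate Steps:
$U = -147$ ($U = 3 + \left(2 + 4\right) \left(\left(-4\right) 5 - 5\right) = 3 + 6 \left(-20 - 5\right) = 3 + 6 \left(-25\right) = 3 - 150 = -147$)
$O{\left(R \right)} = -1 - 147 R$ ($O{\left(R \right)} = -1 + R \left(-147\right) = -1 - 147 R$)
$\frac{1}{O{\left(-71 \right)}} = \frac{1}{-1 - -10437} = \frac{1}{-1 + 10437} = \frac{1}{10436}$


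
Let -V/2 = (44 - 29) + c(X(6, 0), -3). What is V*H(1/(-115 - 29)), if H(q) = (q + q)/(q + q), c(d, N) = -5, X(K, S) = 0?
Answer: -20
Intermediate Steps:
V = -20 (V = -2*((44 - 29) - 5) = -2*(15 - 5) = -2*10 = -20)
H(q) = 1 (H(q) = (2*q)/((2*q)) = (2*q)*(1/(2*q)) = 1)
V*H(1/(-115 - 29)) = -20*1 = -20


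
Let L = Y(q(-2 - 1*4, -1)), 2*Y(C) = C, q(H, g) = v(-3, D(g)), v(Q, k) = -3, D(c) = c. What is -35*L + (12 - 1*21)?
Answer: 87/2 ≈ 43.500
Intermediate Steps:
q(H, g) = -3
Y(C) = C/2
L = -3/2 (L = (1/2)*(-3) = -3/2 ≈ -1.5000)
-35*L + (12 - 1*21) = -35*(-3/2) + (12 - 1*21) = 105/2 + (12 - 21) = 105/2 - 9 = 87/2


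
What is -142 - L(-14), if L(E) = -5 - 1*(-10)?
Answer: -147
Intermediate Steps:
L(E) = 5 (L(E) = -5 + 10 = 5)
-142 - L(-14) = -142 - 1*5 = -142 - 5 = -147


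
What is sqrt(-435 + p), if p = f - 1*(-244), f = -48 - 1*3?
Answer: 11*I*sqrt(2) ≈ 15.556*I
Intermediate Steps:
f = -51 (f = -48 - 3 = -51)
p = 193 (p = -51 - 1*(-244) = -51 + 244 = 193)
sqrt(-435 + p) = sqrt(-435 + 193) = sqrt(-242) = 11*I*sqrt(2)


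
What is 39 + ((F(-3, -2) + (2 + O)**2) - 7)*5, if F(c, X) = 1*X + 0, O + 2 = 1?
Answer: -1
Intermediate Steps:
O = -1 (O = -2 + 1 = -1)
F(c, X) = X (F(c, X) = X + 0 = X)
39 + ((F(-3, -2) + (2 + O)**2) - 7)*5 = 39 + ((-2 + (2 - 1)**2) - 7)*5 = 39 + ((-2 + 1**2) - 7)*5 = 39 + ((-2 + 1) - 7)*5 = 39 + (-1 - 7)*5 = 39 - 8*5 = 39 - 40 = -1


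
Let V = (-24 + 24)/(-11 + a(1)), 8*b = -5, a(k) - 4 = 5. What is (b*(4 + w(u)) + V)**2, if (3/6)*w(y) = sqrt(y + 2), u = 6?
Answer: 75/4 + 25*sqrt(2)/2 ≈ 36.428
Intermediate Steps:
w(y) = 2*sqrt(2 + y) (w(y) = 2*sqrt(y + 2) = 2*sqrt(2 + y))
a(k) = 9 (a(k) = 4 + 5 = 9)
b = -5/8 (b = (1/8)*(-5) = -5/8 ≈ -0.62500)
V = 0 (V = (-24 + 24)/(-11 + 9) = 0/(-2) = 0*(-1/2) = 0)
(b*(4 + w(u)) + V)**2 = (-5*(4 + 2*sqrt(2 + 6))/8 + 0)**2 = (-5*(4 + 2*sqrt(8))/8 + 0)**2 = (-5*(4 + 2*(2*sqrt(2)))/8 + 0)**2 = (-5*(4 + 4*sqrt(2))/8 + 0)**2 = ((-5/2 - 5*sqrt(2)/2) + 0)**2 = (-5/2 - 5*sqrt(2)/2)**2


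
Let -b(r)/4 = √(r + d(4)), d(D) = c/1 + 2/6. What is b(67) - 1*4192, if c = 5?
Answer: -4192 - 4*√651/3 ≈ -4226.0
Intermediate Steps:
d(D) = 16/3 (d(D) = 5/1 + 2/6 = 5*1 + 2*(⅙) = 5 + ⅓ = 16/3)
b(r) = -4*√(16/3 + r) (b(r) = -4*√(r + 16/3) = -4*√(16/3 + r))
b(67) - 1*4192 = -4*√(48 + 9*67)/3 - 1*4192 = -4*√(48 + 603)/3 - 4192 = -4*√651/3 - 4192 = -4192 - 4*√651/3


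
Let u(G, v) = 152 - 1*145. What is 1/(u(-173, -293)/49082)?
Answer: 49082/7 ≈ 7011.7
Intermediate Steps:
u(G, v) = 7 (u(G, v) = 152 - 145 = 7)
1/(u(-173, -293)/49082) = 1/(7/49082) = 49082/7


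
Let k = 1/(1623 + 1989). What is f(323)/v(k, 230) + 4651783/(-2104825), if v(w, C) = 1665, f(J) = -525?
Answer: -590016788/233635575 ≈ -2.5254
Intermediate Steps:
k = 1/3612 ≈ 0.00027685
f(323)/v(k, 230) + 4651783/(-2104825) = -525/1665 + 4651783/(-2104825) = -525*1/1665 + 4651783*(-1/2104825) = -35/111 - 4651783/2104825 = -590016788/233635575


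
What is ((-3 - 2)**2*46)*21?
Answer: 24150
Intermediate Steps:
((-3 - 2)**2*46)*21 = ((-5)**2*46)*21 = (25*46)*21 = 1150*21 = 24150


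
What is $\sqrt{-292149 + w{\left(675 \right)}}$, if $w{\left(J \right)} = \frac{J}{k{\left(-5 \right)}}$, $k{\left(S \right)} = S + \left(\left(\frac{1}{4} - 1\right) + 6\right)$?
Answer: $3 i \sqrt{32161} \approx 538.0 i$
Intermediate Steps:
$k{\left(S \right)} = \frac{21}{4} + S$ ($k{\left(S \right)} = S + \left(\left(\frac{1}{4} - 1\right) + 6\right) = S + \left(- \frac{3}{4} + 6\right) = S + \frac{21}{4} = \frac{21}{4} + S$)
$w{\left(J \right)} = 4 J$ ($w{\left(J \right)} = \frac{J}{\frac{21}{4} - 5} = J \frac{1}{\frac{1}{4}} = J 4 = 4 J$)
$\sqrt{-292149 + w{\left(675 \right)}} = \sqrt{-292149 + 4 \cdot 675} = \sqrt{-292149 + 2700} = \sqrt{-289449} = 3 i \sqrt{32161}$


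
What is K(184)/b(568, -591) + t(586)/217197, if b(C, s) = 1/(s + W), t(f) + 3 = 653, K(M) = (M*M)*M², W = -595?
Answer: -295263527128767862/217197 ≈ -1.3594e+12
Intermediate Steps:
K(M) = M⁴ (K(M) = M²*M² = M⁴)
t(f) = 650 (t(f) = -3 + 653 = 650)
b(C, s) = 1/(-595 + s) (b(C, s) = 1/(s - 595) = 1/(-595 + s))
K(184)/b(568, -591) + t(586)/217197 = 184⁴/(1/(-595 - 591)) + 650/217197 = 1146228736/(1/(-1186)) + 650*(1/217197) = 1146228736/(-1/1186) + 650/217197 = 1146228736*(-1186) + 650/217197 = -1359427280896 + 650/217197 = -295263527128767862/217197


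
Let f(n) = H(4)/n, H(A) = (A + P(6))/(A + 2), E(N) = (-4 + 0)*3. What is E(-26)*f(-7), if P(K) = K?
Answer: 20/7 ≈ 2.8571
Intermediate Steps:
E(N) = -12 (E(N) = -4*3 = -12)
H(A) = (6 + A)/(2 + A) (H(A) = (A + 6)/(A + 2) = (6 + A)/(2 + A))
f(n) = 5/(3*n) (f(n) = ((6 + 4)/(2 + 4))/n = (10/6)/n = ((1/6)*10)/n = 5/(3*n))
E(-26)*f(-7) = -20/(-7) = -20*(-1)/7 = -12*(-5/21) = 20/7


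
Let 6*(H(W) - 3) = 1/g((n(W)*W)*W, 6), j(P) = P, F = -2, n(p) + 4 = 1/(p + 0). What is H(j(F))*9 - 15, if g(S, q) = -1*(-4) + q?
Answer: 243/20 ≈ 12.150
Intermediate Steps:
n(p) = -4 + 1/p (n(p) = -4 + 1/(p + 0) = -4 + 1/p)
g(S, q) = 4 + q
H(W) = 181/60 (H(W) = 3 + 1/(6*(4 + 6)) = 3 + (1/6)/10 = 3 + (1/6)*(1/10) = 3 + 1/60 = 181/60)
H(j(F))*9 - 15 = (181/60)*9 - 15 = 543/20 - 15 = 243/20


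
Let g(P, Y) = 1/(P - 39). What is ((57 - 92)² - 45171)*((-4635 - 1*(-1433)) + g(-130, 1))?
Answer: 23780894494/169 ≈ 1.4072e+8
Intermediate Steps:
g(P, Y) = 1/(-39 + P)
((57 - 92)² - 45171)*((-4635 - 1*(-1433)) + g(-130, 1)) = ((57 - 92)² - 45171)*((-4635 - 1*(-1433)) + 1/(-39 - 130)) = ((-35)² - 45171)*((-4635 + 1433) + 1/(-169)) = (1225 - 45171)*(-3202 - 1/169) = -43946*(-541139/169) = 23780894494/169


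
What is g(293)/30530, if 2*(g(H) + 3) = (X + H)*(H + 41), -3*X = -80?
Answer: 80072/45795 ≈ 1.7485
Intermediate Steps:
X = 80/3 (X = -⅓*(-80) = 80/3 ≈ 26.667)
g(H) = -3 + (41 + H)*(80/3 + H)/2 (g(H) = -3 + ((80/3 + H)*(H + 41))/2 = -3 + ((80/3 + H)*(41 + H))/2 = -3 + ((41 + H)*(80/3 + H))/2 = -3 + (41 + H)*(80/3 + H)/2)
g(293)/30530 = (1631/3 + (½)*293² + (203/6)*293)/30530 = (1631/3 + (½)*85849 + 59479/6)*(1/30530) = (1631/3 + 85849/2 + 59479/6)*(1/30530) = (160144/3)*(1/30530) = 80072/45795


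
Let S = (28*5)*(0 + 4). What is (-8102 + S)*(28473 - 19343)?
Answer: -68858460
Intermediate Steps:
S = 560 (S = 140*4 = 560)
(-8102 + S)*(28473 - 19343) = (-8102 + 560)*(28473 - 19343) = -7542*9130 = -68858460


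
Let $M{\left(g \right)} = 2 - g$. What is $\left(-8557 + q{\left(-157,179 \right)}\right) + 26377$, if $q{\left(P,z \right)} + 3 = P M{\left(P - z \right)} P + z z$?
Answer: $8381220$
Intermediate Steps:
$q{\left(P,z \right)} = -3 + z^{2} + P^{2} \left(2 + z - P\right)$ ($q{\left(P,z \right)} = -3 + \left(P \left(2 - \left(P - z\right)\right) P + z z\right) = -3 + \left(P \left(2 - \left(P - z\right)\right) P + z^{2}\right) = -3 + \left(P \left(2 + z - P\right) P + z^{2}\right) = -3 + \left(P^{2} \left(2 + z - P\right) + z^{2}\right) = -3 + \left(z^{2} + P^{2} \left(2 + z - P\right)\right) = -3 + z^{2} + P^{2} \left(2 + z - P\right)$)
$\left(-8557 + q{\left(-157,179 \right)}\right) + 26377 = \left(-8557 + \left(-3 + 179^{2} + \left(-157\right)^{2} \left(2 + 179 - -157\right)\right)\right) + 26377 = \left(-8557 + \left(-3 + 32041 + 24649 \left(2 + 179 + 157\right)\right)\right) + 26377 = \left(-8557 + \left(-3 + 32041 + 24649 \cdot 338\right)\right) + 26377 = \left(-8557 + \left(-3 + 32041 + 8331362\right)\right) + 26377 = \left(-8557 + 8363400\right) + 26377 = 8354843 + 26377 = 8381220$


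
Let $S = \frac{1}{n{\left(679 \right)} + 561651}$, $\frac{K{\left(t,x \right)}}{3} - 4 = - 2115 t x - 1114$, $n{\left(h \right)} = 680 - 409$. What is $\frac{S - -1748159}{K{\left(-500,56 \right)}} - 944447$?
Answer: $- \frac{31427793090675160727}{33276397106580} \approx -9.4445 \cdot 10^{5}$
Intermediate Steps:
$n{\left(h \right)} = 271$
$K{\left(t,x \right)} = -3330 - 6345 t x$ ($K{\left(t,x \right)} = 12 + 3 \left(- 2115 t x - 1114\right) = 12 + 3 \left(-1114 - 2115 t x\right) = 12 - \left(3342 + 6345 t x\right) = -3330 - 6345 t x$)
$S = \frac{1}{561922}$ ($S = \frac{1}{271 + 561651} = \frac{1}{561922} \approx 1.7796 \cdot 10^{-6}$)
$\frac{S - -1748159}{K{\left(-500,56 \right)}} - 944447 = \frac{\frac{1}{561922} - -1748159}{-3330 - \left(-3172500\right) 56} - 944447 = \frac{\frac{1}{561922} + 1748159}{-3330 + 177660000} - 944447 = \frac{982329001599}{561922 \cdot 177656670} - 944447 = \frac{982329001599}{561922} \cdot \frac{1}{177656670} - 944447 = \frac{327443000533}{33276397106580} - 944447 = - \frac{31427793090675160727}{33276397106580}$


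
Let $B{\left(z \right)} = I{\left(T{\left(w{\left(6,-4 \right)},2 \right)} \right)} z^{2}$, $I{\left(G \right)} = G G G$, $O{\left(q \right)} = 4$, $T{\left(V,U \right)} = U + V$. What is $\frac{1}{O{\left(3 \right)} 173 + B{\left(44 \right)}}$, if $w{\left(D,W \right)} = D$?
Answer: $\frac{1}{991924} \approx 1.0081 \cdot 10^{-6}$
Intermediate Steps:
$I{\left(G \right)} = G^{3}$ ($I{\left(G \right)} = G^{2} G = G^{3}$)
$B{\left(z \right)} = 512 z^{2}$ ($B{\left(z \right)} = \left(2 + 6\right)^{3} z^{2} = 8^{3} z^{2} = 512 z^{2}$)
$\frac{1}{O{\left(3 \right)} 173 + B{\left(44 \right)}} = \frac{1}{4 \cdot 173 + 512 \cdot 44^{2}} = \frac{1}{692 + 512 \cdot 1936} = \frac{1}{692 + 991232} = \frac{1}{991924}$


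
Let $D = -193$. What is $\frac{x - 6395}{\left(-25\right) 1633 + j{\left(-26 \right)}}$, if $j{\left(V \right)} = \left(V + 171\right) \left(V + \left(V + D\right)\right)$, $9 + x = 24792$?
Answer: $- \frac{9194}{38175} \approx -0.24084$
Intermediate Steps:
$x = 24783$ ($x = -9 + 24792 = 24783$)
$j{\left(V \right)} = \left(-193 + 2 V\right) \left(171 + V\right)$ ($j{\left(V \right)} = \left(V + 171\right) \left(V + \left(V - 193\right)\right) = \left(171 + V\right) \left(V + \left(-193 + V\right)\right) = \left(171 + V\right) \left(-193 + 2 V\right) = \left(-193 + 2 V\right) \left(171 + V\right)$)
$\frac{x - 6395}{\left(-25\right) 1633 + j{\left(-26 \right)}} = \frac{24783 - 6395}{\left(-25\right) 1633 + \left(-33003 + 2 \left(-26\right)^{2} + 149 \left(-26\right)\right)} = \frac{18388}{-40825 - 35525} = \frac{18388}{-76350} = 18388 \left(- \frac{1}{76350}\right) = - \frac{9194}{38175}$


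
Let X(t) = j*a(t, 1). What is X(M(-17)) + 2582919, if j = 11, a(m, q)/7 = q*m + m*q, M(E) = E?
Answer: 2580301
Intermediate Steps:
a(m, q) = 14*m*q (a(m, q) = 7*(q*m + m*q) = 7*(m*q + m*q) = 7*(2*m*q) = 14*m*q)
X(t) = 154*t (X(t) = 11*(14*t*1) = 11*(14*t) = 154*t)
X(M(-17)) + 2582919 = 154*(-17) + 2582919 = -2618 + 2582919 = 2580301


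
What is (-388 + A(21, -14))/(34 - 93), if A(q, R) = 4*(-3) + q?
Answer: 379/59 ≈ 6.4237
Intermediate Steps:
A(q, R) = -12 + q
(-388 + A(21, -14))/(34 - 93) = (-388 + (-12 + 21))/(34 - 93) = (-388 + 9)/(-59) = -379*(-1/59) = 379/59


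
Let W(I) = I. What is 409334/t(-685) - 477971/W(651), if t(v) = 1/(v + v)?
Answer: -365073192551/651 ≈ -5.6079e+8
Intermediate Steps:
t(v) = 1/(2*v)
409334/t(-685) - 477971/W(651) = 409334/(((½)/(-685))) - 477971/651 = 409334/(((½)*(-1/685))) - 477971*1/651 = 409334/(-1/1370) - 477971/651 = 409334*(-1370) - 477971/651 = -560787580 - 477971/651 = -365073192551/651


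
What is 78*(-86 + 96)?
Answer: 780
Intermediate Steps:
78*(-86 + 96) = 78*10 = 780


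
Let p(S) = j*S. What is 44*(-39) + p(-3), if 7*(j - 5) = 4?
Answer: -12129/7 ≈ -1732.7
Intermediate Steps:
j = 39/7 (j = 5 + (⅐)*4 = 5 + 4/7 = 39/7 ≈ 5.5714)
p(S) = 39*S/7
44*(-39) + p(-3) = 44*(-39) + (39/7)*(-3) = -1716 - 117/7 = -12129/7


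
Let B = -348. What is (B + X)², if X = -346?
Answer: 481636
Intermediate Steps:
(B + X)² = (-348 - 346)² = (-694)² = 481636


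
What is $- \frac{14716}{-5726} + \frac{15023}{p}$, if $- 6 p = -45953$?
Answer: $\frac{596187268}{131563439} \approx 4.5316$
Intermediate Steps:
$p = \frac{45953}{6}$ ($p = \left(- \frac{1}{6}\right) \left(-45953\right) = \frac{45953}{6} \approx 7658.8$)
$- \frac{14716}{-5726} + \frac{15023}{p} = - \frac{14716}{-5726} + \frac{15023}{\frac{45953}{6}} = \left(-14716\right) \left(- \frac{1}{5726}\right) + 15023 \cdot \frac{6}{45953} = \frac{7358}{2863} + \frac{90138}{45953} = \frac{596187268}{131563439}$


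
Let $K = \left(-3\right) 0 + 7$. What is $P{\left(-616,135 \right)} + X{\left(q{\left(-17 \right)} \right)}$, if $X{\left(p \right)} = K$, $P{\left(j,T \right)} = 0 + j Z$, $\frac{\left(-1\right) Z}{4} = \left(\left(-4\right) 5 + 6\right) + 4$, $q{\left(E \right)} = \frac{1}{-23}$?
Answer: $-24633$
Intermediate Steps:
$q{\left(E \right)} = - \frac{1}{23}$
$Z = 40$ ($Z = - 4 \left(\left(\left(-4\right) 5 + 6\right) + 4\right) = - 4 \left(\left(-20 + 6\right) + 4\right) = - 4 \left(-14 + 4\right) = \left(-4\right) \left(-10\right) = 40$)
$K = 7$ ($K = 0 + 7 = 7$)
$P{\left(j,T \right)} = 40 j$ ($P{\left(j,T \right)} = 0 + j 40 = 0 + 40 j = 40 j$)
$X{\left(p \right)} = 7$
$P{\left(-616,135 \right)} + X{\left(q{\left(-17 \right)} \right)} = 40 \left(-616\right) + 7 = -24640 + 7 = -24633$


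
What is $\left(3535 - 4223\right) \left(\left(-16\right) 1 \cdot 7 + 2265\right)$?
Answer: $-1481264$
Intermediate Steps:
$\left(3535 - 4223\right) \left(\left(-16\right) 1 \cdot 7 + 2265\right) = \left(3535 - 4223\right) \left(\left(-16\right) 7 + 2265\right) = - 688 \left(-112 + 2265\right) = \left(-688\right) 2153 = -1481264$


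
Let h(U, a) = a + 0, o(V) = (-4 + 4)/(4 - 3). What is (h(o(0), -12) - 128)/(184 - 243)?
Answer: 140/59 ≈ 2.3729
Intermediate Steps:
o(V) = 0 (o(V) = 0/1 = 0*1 = 0)
h(U, a) = a
(h(o(0), -12) - 128)/(184 - 243) = (-12 - 128)/(184 - 243) = -140/(-59) = -140*(-1/59) = 140/59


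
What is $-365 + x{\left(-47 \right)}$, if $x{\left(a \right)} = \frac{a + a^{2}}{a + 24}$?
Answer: $-459$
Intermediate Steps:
$x{\left(a \right)} = \frac{a + a^{2}}{24 + a}$
$-365 + x{\left(-47 \right)} = -365 - \frac{47 \left(1 - 47\right)}{24 - 47} = -365 - 47 \frac{1}{-23} \left(-46\right) = -365 - \left(- \frac{47}{23}\right) \left(-46\right) = -365 - 94 = -459$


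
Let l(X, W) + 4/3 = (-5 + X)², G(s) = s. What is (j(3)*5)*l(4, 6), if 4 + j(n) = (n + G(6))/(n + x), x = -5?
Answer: 85/6 ≈ 14.167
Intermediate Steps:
l(X, W) = -4/3 + (-5 + X)²
j(n) = -4 + (6 + n)/(-5 + n) (j(n) = -4 + (n + 6)/(n - 5) = -4 + (6 + n)/(-5 + n))
(j(3)*5)*l(4, 6) = (((26 - 3*3)/(-5 + 3))*5)*(-4/3 + (-5 + 4)²) = (((26 - 9)/(-2))*5)*(-4/3 + (-1)²) = (-½*17*5)*(-4/3 + 1) = -17/2*5*(-⅓) = -85/2*(-⅓) = 85/6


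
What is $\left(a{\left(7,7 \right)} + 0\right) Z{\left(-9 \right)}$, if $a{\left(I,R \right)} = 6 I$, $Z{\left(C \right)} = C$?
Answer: $-378$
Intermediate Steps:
$\left(a{\left(7,7 \right)} + 0\right) Z{\left(-9 \right)} = \left(6 \cdot 7 + 0\right) \left(-9\right) = \left(42 + 0\right) \left(-9\right) = 42 \left(-9\right) = -378$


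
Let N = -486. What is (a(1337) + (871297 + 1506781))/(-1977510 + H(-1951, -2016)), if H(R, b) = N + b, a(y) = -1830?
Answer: -594062/495003 ≈ -1.2001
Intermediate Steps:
H(R, b) = -486 + b
(a(1337) + (871297 + 1506781))/(-1977510 + H(-1951, -2016)) = (-1830 + (871297 + 1506781))/(-1977510 + (-486 - 2016)) = (-1830 + 2378078)/(-1977510 - 2502) = 2376248/(-1980012) = 2376248*(-1/1980012) = -594062/495003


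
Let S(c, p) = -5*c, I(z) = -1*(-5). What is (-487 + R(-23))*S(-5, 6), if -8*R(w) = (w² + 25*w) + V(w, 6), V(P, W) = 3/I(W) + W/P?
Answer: -2213945/184 ≈ -12032.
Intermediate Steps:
I(z) = 5
V(P, W) = ⅗ + W/P (V(P, W) = 3/5 + W/P = 3*(⅕) + W/P = ⅗ + W/P)
R(w) = -3/40 - 25*w/8 - 3/(4*w) - w²/8 (R(w) = -((w² + 25*w) + (⅗ + 6/w))/8 = -(⅗ + w² + 6/w + 25*w)/8 = -3/40 - 25*w/8 - 3/(4*w) - w²/8)
(-487 + R(-23))*S(-5, 6) = (-487 + (1/40)*(-30 - 3*(-23) + 5*(-23)²*(-25 - 1*(-23)))/(-23))*(-5*(-5)) = (-487 + (1/40)*(-1/23)*(-30 + 69 + 5*529*(-25 + 23)))*25 = (-487 + (1/40)*(-1/23)*(-30 + 69 + 5*529*(-2)))*25 = (-487 + (1/40)*(-1/23)*(-30 + 69 - 5290))*25 = (-487 + (1/40)*(-1/23)*(-5251))*25 = (-487 + 5251/920)*25 = -442789/920*25 = -2213945/184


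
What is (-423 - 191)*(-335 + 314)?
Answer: 12894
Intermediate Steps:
(-423 - 191)*(-335 + 314) = -614*(-21) = 12894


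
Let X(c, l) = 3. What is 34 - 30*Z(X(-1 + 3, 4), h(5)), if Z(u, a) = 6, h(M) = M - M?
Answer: -146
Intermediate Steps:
h(M) = 0
34 - 30*Z(X(-1 + 3, 4), h(5)) = 34 - 30*6 = 34 - 180 = -146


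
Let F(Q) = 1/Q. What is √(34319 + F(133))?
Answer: 2*√151767231/133 ≈ 185.25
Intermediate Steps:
√(34319 + F(133)) = √(34319 + 1/133) = √(4564428/133) = 2*√151767231/133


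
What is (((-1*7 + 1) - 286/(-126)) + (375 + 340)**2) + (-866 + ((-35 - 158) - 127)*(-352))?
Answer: 39248702/63 ≈ 6.2300e+5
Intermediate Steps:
(((-1*7 + 1) - 286/(-126)) + (375 + 340)**2) + (-866 + ((-35 - 158) - 127)*(-352)) = (((-7 + 1) - 286*(-1/126)) + 715**2) + (-866 + (-193 - 127)*(-352)) = ((-6 + 143/63) + 511225) + (-866 - 320*(-352)) = (-235/63 + 511225) + (-866 + 112640) = 32206940/63 + 111774 = 39248702/63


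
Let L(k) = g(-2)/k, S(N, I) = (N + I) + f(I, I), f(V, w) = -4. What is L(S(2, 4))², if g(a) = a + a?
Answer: 4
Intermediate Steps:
g(a) = 2*a
S(N, I) = -4 + I + N (S(N, I) = (N + I) - 4 = (I + N) - 4 = -4 + I + N)
L(k) = -4/k (L(k) = (2*(-2))/k = -4/k)
L(S(2, 4))² = (-4/(-4 + 4 + 2))² = (-4/2)² = (-4*½)² = (-2)² = 4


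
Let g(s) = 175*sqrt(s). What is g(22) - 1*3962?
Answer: -3962 + 175*sqrt(22) ≈ -3141.2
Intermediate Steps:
g(22) - 1*3962 = 175*sqrt(22) - 1*3962 = 175*sqrt(22) - 3962 = -3962 + 175*sqrt(22)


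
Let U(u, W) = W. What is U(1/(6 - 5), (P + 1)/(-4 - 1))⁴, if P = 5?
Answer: 1296/625 ≈ 2.0736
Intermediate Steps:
U(1/(6 - 5), (P + 1)/(-4 - 1))⁴ = ((5 + 1)/(-4 - 1))⁴ = (6/(-5))⁴ = (6*(-⅕))⁴ = (-6/5)⁴ = 1296/625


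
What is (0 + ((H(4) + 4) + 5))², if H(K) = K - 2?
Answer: 121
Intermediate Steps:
H(K) = -2 + K
(0 + ((H(4) + 4) + 5))² = (0 + (((-2 + 4) + 4) + 5))² = (0 + ((2 + 4) + 5))² = (0 + (6 + 5))² = (0 + 11)² = 11² = 121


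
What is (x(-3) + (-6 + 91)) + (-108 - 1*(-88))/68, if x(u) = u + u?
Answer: 1338/17 ≈ 78.706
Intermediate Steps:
x(u) = 2*u
(x(-3) + (-6 + 91)) + (-108 - 1*(-88))/68 = (2*(-3) + (-6 + 91)) + (-108 - 1*(-88))/68 = (-6 + 85) + (-108 + 88)*(1/68) = 79 - 20*1/68 = 79 - 5/17 = 1338/17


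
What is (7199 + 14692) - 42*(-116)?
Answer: 26763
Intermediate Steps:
(7199 + 14692) - 42*(-116) = 21891 + 4872 = 26763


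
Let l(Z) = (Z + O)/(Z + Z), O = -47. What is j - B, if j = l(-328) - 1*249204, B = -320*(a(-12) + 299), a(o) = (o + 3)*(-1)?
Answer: -98822089/656 ≈ -1.5064e+5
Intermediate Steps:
a(o) = -3 - o (a(o) = (3 + o)*(-1) = -3 - o)
l(Z) = (-47 + Z)/(2*Z) (l(Z) = (Z - 47)/(Z + Z) = (-47 + Z)/((2*Z)) = (-47 + Z)*(1/(2*Z)) = (-47 + Z)/(2*Z))
B = -98560 (B = -320*((-3 - 1*(-12)) + 299) = -320*((-3 + 12) + 299) = -320*(9 + 299) = -320*308 = -98560)
j = -163477449/656 (j = (½)*(-47 - 328)/(-328) - 1*249204 = (½)*(-1/328)*(-375) - 249204 = 375/656 - 249204 = -163477449/656 ≈ -2.4920e+5)
j - B = -163477449/656 - 1*(-98560) = -163477449/656 + 98560 = -98822089/656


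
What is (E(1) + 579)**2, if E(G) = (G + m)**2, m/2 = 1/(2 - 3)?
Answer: 336400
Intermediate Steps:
m = -2 (m = 2/(2 - 3) = 2/(-1) = 2*(-1) = -2)
E(G) = (-2 + G)**2 (E(G) = (G - 2)**2 = (-2 + G)**2)
(E(1) + 579)**2 = ((-2 + 1)**2 + 579)**2 = ((-1)**2 + 579)**2 = (1 + 579)**2 = 580**2 = 336400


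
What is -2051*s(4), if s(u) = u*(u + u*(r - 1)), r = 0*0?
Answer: 0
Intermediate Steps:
r = 0
s(u) = 0 (s(u) = u*(u + u*(0 - 1)) = u*(u + u*(-1)) = u*(u - u) = u*0 = 0)
-2051*s(4) = -2051*0 = 0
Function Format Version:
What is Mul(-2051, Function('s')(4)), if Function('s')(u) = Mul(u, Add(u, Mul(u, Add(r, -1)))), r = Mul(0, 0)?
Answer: 0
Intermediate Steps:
r = 0
Function('s')(u) = 0 (Function('s')(u) = Mul(u, Add(u, Mul(u, Add(0, -1)))) = Mul(u, Add(u, Mul(u, -1))) = Mul(u, Add(u, Mul(-1, u))) = Mul(u, 0) = 0)
Mul(-2051, Function('s')(4)) = Mul(-2051, 0) = 0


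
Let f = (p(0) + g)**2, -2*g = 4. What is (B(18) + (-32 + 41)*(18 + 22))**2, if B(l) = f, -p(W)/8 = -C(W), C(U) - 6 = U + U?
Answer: 6130576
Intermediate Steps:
g = -2 (g = -1/2*4 = -2)
C(U) = 6 + 2*U (C(U) = 6 + (U + U) = 6 + 2*U)
p(W) = 48 + 16*W (p(W) = -(-8)*(6 + 2*W) = -8*(-6 - 2*W) = 48 + 16*W)
f = 2116 (f = ((48 + 16*0) - 2)**2 = ((48 + 0) - 2)**2 = (48 - 2)**2 = 46**2 = 2116)
B(l) = 2116
(B(18) + (-32 + 41)*(18 + 22))**2 = (2116 + (-32 + 41)*(18 + 22))**2 = (2116 + 9*40)**2 = (2116 + 360)**2 = 2476**2 = 6130576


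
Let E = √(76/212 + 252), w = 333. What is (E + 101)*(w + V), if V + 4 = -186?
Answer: 14443 + 715*√28355/53 ≈ 16715.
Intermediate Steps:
V = -190 (V = -4 - 186 = -190)
E = 5*√28355/53 (E = √(76*(1/212) + 252) = √(19/53 + 252) = √(13375/53) = 5*√28355/53 ≈ 15.886)
(E + 101)*(w + V) = (5*√28355/53 + 101)*(333 - 190) = (101 + 5*√28355/53)*143 = 14443 + 715*√28355/53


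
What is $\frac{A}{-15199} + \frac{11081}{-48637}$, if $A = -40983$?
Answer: $\frac{1824870052}{739233763} \approx 2.4686$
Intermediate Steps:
$\frac{A}{-15199} + \frac{11081}{-48637} = - \frac{40983}{-15199} + \frac{11081}{-48637} = \left(-40983\right) \left(- \frac{1}{15199}\right) + 11081 \left(- \frac{1}{48637}\right) = \frac{40983}{15199} - \frac{11081}{48637} = \frac{1824870052}{739233763}$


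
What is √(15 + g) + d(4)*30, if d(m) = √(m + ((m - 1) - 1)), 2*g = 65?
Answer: √190/2 + 30*√6 ≈ 80.377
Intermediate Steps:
g = 65/2 (g = (½)*65 = 65/2 ≈ 32.500)
d(m) = √(-2 + 2*m) (d(m) = √(m + ((-1 + m) - 1)) = √(m + (-2 + m)) = √(-2 + 2*m))
√(15 + g) + d(4)*30 = √(15 + 65/2) + √(-2 + 2*4)*30 = √(95/2) + √(-2 + 8)*30 = √190/2 + √6*30 = √190/2 + 30*√6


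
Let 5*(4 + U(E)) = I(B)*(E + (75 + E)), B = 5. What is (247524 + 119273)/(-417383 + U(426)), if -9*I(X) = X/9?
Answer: -3301173/3756586 ≈ -0.87877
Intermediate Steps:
I(X) = -X/81 (I(X) = -X/(9*9) = -X/81)
U(E) = -133/27 - 2*E/81 (U(E) = -4 + ((-1/81*5)*(E + (75 + E)))/5 = -4 + (-5*(75 + 2*E)/81)/5 = -4 + (-125/27 - 10*E/81)/5 = -4 + (-25/27 - 2*E/81) = -133/27 - 2*E/81)
(247524 + 119273)/(-417383 + U(426)) = (247524 + 119273)/(-417383 + (-133/27 - 2/81*426)) = 366797/(-417383 + (-133/27 - 284/27)) = 366797/(-417383 - 139/9) = 366797/(-3756586/9) = 366797*(-9/3756586) = -3301173/3756586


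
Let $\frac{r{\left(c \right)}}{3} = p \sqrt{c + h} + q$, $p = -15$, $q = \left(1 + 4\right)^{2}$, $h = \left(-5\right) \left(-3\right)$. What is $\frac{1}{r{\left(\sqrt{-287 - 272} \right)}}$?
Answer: $\frac{1}{75 - 45 \sqrt{15 + i \sqrt{559}}} \approx -0.0043078 + 0.0036977 i$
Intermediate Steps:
$h = 15$
$q = 25$ ($q = 5^{2} = 25$)
$r{\left(c \right)} = 75 - 45 \sqrt{15 + c}$ ($r{\left(c \right)} = 3 \left(- 15 \sqrt{c + 15} + 25\right) = 3 \left(- 15 \sqrt{15 + c} + 25\right) = 3 \left(25 - 15 \sqrt{15 + c}\right) = 75 - 45 \sqrt{15 + c}$)
$\frac{1}{r{\left(\sqrt{-287 - 272} \right)}} = \frac{1}{75 - 45 \sqrt{15 + \sqrt{-287 - 272}}} = \frac{1}{75 - 45 \sqrt{15 + \sqrt{-559}}} = \frac{1}{75 - 45 \sqrt{15 + i \sqrt{559}}}$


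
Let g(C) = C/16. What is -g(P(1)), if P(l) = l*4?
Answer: -¼ ≈ -0.25000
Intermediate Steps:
P(l) = 4*l
g(C) = C/16 (g(C) = C*(1/16) = C/16)
-g(P(1)) = -4*1/16 = -4/16 = -1*¼ = -¼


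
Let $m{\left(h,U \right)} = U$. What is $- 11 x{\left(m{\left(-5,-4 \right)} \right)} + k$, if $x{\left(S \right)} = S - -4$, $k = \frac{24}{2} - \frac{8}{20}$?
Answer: $\frac{58}{5} \approx 11.6$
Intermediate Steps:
$k = \frac{58}{5}$ ($k = 24 \cdot \frac{1}{2} - \frac{2}{5} = 12 - \frac{2}{5} = \frac{58}{5} \approx 11.6$)
$x{\left(S \right)} = 4 + S$ ($x{\left(S \right)} = S + 4 = 4 + S$)
$- 11 x{\left(m{\left(-5,-4 \right)} \right)} + k = - 11 \left(4 - 4\right) + \frac{58}{5} = \left(-11\right) 0 + \frac{58}{5} = 0 + \frac{58}{5} = \frac{58}{5}$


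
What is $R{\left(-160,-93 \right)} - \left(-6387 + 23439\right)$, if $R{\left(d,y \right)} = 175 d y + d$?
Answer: $2586788$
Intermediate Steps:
$R{\left(d,y \right)} = d + 175 d y$ ($R{\left(d,y \right)} = 175 d y + d = d + 175 d y$)
$R{\left(-160,-93 \right)} - \left(-6387 + 23439\right) = - 160 \left(1 + 175 \left(-93\right)\right) - \left(-6387 + 23439\right) = - 160 \left(1 - 16275\right) - 17052 = \left(-160\right) \left(-16274\right) - 17052 = 2603840 - 17052 = 2586788$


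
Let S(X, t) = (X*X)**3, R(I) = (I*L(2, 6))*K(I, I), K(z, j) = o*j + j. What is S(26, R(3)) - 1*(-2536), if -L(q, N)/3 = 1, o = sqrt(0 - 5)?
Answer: 308918312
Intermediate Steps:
o = I*sqrt(5) (o = sqrt(-5) = I*sqrt(5) ≈ 2.2361*I)
L(q, N) = -3 (L(q, N) = -3*1 = -3)
K(z, j) = j + I*j*sqrt(5) (K(z, j) = (I*sqrt(5))*j + j = I*j*sqrt(5) + j = j + I*j*sqrt(5))
R(I) = -3*I**2*(1 + I*sqrt(5)) (R(I) = (I*(-3))*(I*(1 + I*sqrt(5))) = (-3*I)*(I*(1 + I*sqrt(5))) = -3*I**2*(1 + I*sqrt(5)))
S(X, t) = X**6 (S(X, t) = (X**2)**3 = X**6)
S(26, R(3)) - 1*(-2536) = 26**6 - 1*(-2536) = 308915776 + 2536 = 308918312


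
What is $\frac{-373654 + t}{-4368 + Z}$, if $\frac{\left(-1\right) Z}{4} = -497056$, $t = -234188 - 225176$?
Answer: $- \frac{416509}{991928} \approx -0.4199$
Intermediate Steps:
$t = -459364$ ($t = -234188 - 225176 = -459364$)
$Z = 1988224$ ($Z = \left(-4\right) \left(-497056\right) = 1988224$)
$\frac{-373654 + t}{-4368 + Z} = \frac{-373654 - 459364}{-4368 + 1988224} = - \frac{833018}{1983856} = \left(-833018\right) \frac{1}{1983856} = - \frac{416509}{991928}$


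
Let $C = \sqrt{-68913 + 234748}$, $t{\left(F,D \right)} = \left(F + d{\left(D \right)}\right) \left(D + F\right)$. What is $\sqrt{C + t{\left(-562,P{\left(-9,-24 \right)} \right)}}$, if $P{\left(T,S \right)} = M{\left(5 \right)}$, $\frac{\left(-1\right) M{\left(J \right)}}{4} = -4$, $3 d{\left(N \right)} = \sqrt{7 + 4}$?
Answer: $\sqrt{306852 + \sqrt{165835} - 182 \sqrt{11}} \approx 553.76$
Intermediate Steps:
$d{\left(N \right)} = \frac{\sqrt{11}}{3}$ ($d{\left(N \right)} = \frac{\sqrt{7 + 4}}{3} = \frac{\sqrt{11}}{3}$)
$M{\left(J \right)} = 16$ ($M{\left(J \right)} = \left(-4\right) \left(-4\right) = 16$)
$P{\left(T,S \right)} = 16$
$t{\left(F,D \right)} = \left(D + F\right) \left(F + \frac{\sqrt{11}}{3}\right)$ ($t{\left(F,D \right)} = \left(F + \frac{\sqrt{11}}{3}\right) \left(D + F\right) = \left(D + F\right) \left(F + \frac{\sqrt{11}}{3}\right)$)
$C = \sqrt{165835} \approx 407.23$
$\sqrt{C + t{\left(-562,P{\left(-9,-24 \right)} \right)}} = \sqrt{\sqrt{165835} + \left(\left(-562\right)^{2} + 16 \left(-562\right) + \frac{1}{3} \cdot 16 \sqrt{11} + \frac{1}{3} \left(-562\right) \sqrt{11}\right)} = \sqrt{\sqrt{165835} + \left(315844 - 8992 + \frac{16 \sqrt{11}}{3} - \frac{562 \sqrt{11}}{3}\right)} = \sqrt{\sqrt{165835} + \left(306852 - 182 \sqrt{11}\right)} = \sqrt{306852 + \sqrt{165835} - 182 \sqrt{11}}$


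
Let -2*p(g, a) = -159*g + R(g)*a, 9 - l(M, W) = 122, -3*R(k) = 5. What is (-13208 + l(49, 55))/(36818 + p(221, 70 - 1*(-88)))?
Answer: -79926/327115 ≈ -0.24434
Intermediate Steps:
R(k) = -5/3 (R(k) = -⅓*5 = -5/3)
l(M, W) = -113 (l(M, W) = 9 - 1*122 = 9 - 122 = -113)
p(g, a) = 5*a/6 + 159*g/2 (p(g, a) = -(-159*g - 5*a/3)/2 = 5*a/6 + 159*g/2)
(-13208 + l(49, 55))/(36818 + p(221, 70 - 1*(-88))) = (-13208 - 113)/(36818 + (5*(70 - 1*(-88))/6 + (159/2)*221)) = -13321/(36818 + (5*(70 + 88)/6 + 35139/2)) = -13321/(36818 + ((⅚)*158 + 35139/2)) = -13321/(36818 + (395/3 + 35139/2)) = -13321/(36818 + 106207/6) = -13321/327115/6 = -13321*6/327115 = -79926/327115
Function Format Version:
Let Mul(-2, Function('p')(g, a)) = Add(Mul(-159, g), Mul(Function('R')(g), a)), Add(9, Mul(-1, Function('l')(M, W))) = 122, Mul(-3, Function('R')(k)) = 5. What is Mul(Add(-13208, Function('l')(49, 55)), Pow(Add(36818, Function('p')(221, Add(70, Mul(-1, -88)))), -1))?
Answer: Rational(-79926, 327115) ≈ -0.24434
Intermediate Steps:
Function('R')(k) = Rational(-5, 3) (Function('R')(k) = Mul(Rational(-1, 3), 5) = Rational(-5, 3))
Function('l')(M, W) = -113 (Function('l')(M, W) = Add(9, Mul(-1, 122)) = Add(9, -122) = -113)
Function('p')(g, a) = Add(Mul(Rational(5, 6), a), Mul(Rational(159, 2), g)) (Function('p')(g, a) = Mul(Rational(-1, 2), Add(Mul(-159, g), Mul(Rational(-5, 3), a))) = Add(Mul(Rational(5, 6), a), Mul(Rational(159, 2), g)))
Mul(Add(-13208, Function('l')(49, 55)), Pow(Add(36818, Function('p')(221, Add(70, Mul(-1, -88)))), -1)) = Mul(Add(-13208, -113), Pow(Add(36818, Add(Mul(Rational(5, 6), Add(70, Mul(-1, -88))), Mul(Rational(159, 2), 221))), -1)) = Mul(-13321, Pow(Add(36818, Add(Mul(Rational(5, 6), Add(70, 88)), Rational(35139, 2))), -1)) = Mul(-13321, Pow(Add(36818, Add(Mul(Rational(5, 6), 158), Rational(35139, 2))), -1)) = Mul(-13321, Pow(Add(36818, Add(Rational(395, 3), Rational(35139, 2))), -1)) = Mul(-13321, Pow(Add(36818, Rational(106207, 6)), -1)) = Mul(-13321, Pow(Rational(327115, 6), -1)) = Mul(-13321, Rational(6, 327115)) = Rational(-79926, 327115)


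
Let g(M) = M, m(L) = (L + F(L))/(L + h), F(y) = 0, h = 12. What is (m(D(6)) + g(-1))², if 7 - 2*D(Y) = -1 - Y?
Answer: 144/361 ≈ 0.39889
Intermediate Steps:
D(Y) = 4 + Y/2 (D(Y) = 7/2 - (-1 - Y)/2 = 7/2 + (½ + Y/2) = 4 + Y/2)
m(L) = L/(12 + L) (m(L) = (L + 0)/(L + 12) = L/(12 + L))
(m(D(6)) + g(-1))² = ((4 + (½)*6)/(12 + (4 + (½)*6)) - 1)² = ((4 + 3)/(12 + (4 + 3)) - 1)² = (7/(12 + 7) - 1)² = (7/19 - 1)² = (-12/19)² = 144/361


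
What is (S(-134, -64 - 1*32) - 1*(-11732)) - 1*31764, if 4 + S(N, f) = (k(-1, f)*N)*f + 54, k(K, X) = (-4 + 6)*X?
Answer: -2489870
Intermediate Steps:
k(K, X) = 2*X
S(N, f) = 50 + 2*N*f**2 (S(N, f) = -4 + (((2*f)*N)*f + 54) = -4 + ((2*N*f)*f + 54) = -4 + (2*N*f**2 + 54) = -4 + (54 + 2*N*f**2) = 50 + 2*N*f**2)
(S(-134, -64 - 1*32) - 1*(-11732)) - 1*31764 = ((50 + 2*(-134)*(-64 - 1*32)**2) - 1*(-11732)) - 1*31764 = ((50 + 2*(-134)*(-64 - 32)**2) + 11732) - 31764 = ((50 + 2*(-134)*(-96)**2) + 11732) - 31764 = ((50 + 2*(-134)*9216) + 11732) - 31764 = ((50 - 2469888) + 11732) - 31764 = (-2469838 + 11732) - 31764 = -2458106 - 31764 = -2489870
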